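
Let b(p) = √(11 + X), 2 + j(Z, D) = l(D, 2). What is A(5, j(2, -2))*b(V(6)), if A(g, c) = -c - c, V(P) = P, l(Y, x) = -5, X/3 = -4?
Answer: 14*I ≈ 14.0*I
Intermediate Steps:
X = -12 (X = 3*(-4) = -12)
j(Z, D) = -7 (j(Z, D) = -2 - 5 = -7)
A(g, c) = -2*c
b(p) = I (b(p) = √(11 - 12) = √(-1) = I)
A(5, j(2, -2))*b(V(6)) = (-2*(-7))*I = 14*I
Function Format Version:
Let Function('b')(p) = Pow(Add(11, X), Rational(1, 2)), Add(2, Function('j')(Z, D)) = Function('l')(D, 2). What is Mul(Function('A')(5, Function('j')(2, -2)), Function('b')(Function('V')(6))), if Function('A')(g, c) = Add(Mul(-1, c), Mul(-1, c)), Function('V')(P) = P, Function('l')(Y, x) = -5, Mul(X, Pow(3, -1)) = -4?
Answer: Mul(14, I) ≈ Mul(14.000, I)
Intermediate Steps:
X = -12 (X = Mul(3, -4) = -12)
Function('j')(Z, D) = -7 (Function('j')(Z, D) = Add(-2, -5) = -7)
Function('A')(g, c) = Mul(-2, c)
Function('b')(p) = I (Function('b')(p) = Pow(Add(11, -12), Rational(1, 2)) = Pow(-1, Rational(1, 2)) = I)
Mul(Function('A')(5, Function('j')(2, -2)), Function('b')(Function('V')(6))) = Mul(Mul(-2, -7), I) = Mul(14, I)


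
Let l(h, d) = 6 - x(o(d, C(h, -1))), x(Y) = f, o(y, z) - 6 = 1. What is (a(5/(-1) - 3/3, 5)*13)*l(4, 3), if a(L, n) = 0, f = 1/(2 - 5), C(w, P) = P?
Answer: 0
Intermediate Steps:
o(y, z) = 7 (o(y, z) = 6 + 1 = 7)
f = -⅓ (f = 1/(-3) = -⅓ ≈ -0.33333)
x(Y) = -⅓
l(h, d) = 19/3 (l(h, d) = 6 - 1*(-⅓) = 6 + ⅓ = 19/3)
(a(5/(-1) - 3/3, 5)*13)*l(4, 3) = (0*13)*(19/3) = 0*(19/3) = 0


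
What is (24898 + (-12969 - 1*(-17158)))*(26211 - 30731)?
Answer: -131473240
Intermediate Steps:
(24898 + (-12969 - 1*(-17158)))*(26211 - 30731) = (24898 + (-12969 + 17158))*(-4520) = (24898 + 4189)*(-4520) = 29087*(-4520) = -131473240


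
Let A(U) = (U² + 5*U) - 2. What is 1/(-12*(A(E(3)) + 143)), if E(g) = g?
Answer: -1/1980 ≈ -0.00050505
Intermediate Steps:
A(U) = -2 + U² + 5*U
1/(-12*(A(E(3)) + 143)) = 1/(-12*((-2 + 3² + 5*3) + 143)) = 1/(-12*((-2 + 9 + 15) + 143)) = 1/(-12*(22 + 143)) = 1/(-12*165) = 1/(-1980) = -1/1980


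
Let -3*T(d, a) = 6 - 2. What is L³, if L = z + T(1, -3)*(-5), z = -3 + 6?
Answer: 24389/27 ≈ 903.30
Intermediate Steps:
T(d, a) = -4/3 (T(d, a) = -(6 - 2)/3 = -⅓*4 = -4/3)
z = 3
L = 29/3 (L = 3 - 4/3*(-5) = 3 + 20/3 = 29/3 ≈ 9.6667)
L³ = (29/3)³ = 24389/27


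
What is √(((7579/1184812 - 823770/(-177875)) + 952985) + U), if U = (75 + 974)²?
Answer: √36480458103280591707063937/4214968690 ≈ 1433.0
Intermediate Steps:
U = 1100401 (U = 1049² = 1100401)
√(((7579/1184812 - 823770/(-177875)) + 952985) + U) = √(((7579/1184812 - 823770/(-177875)) + 952985) + 1100401) = √(((7579*(1/1184812) - 823770*(-1/177875)) + 952985) + 1100401) = √(((7579/1184812 + 164754/35575) + 952985) + 1100401) = √((195472139173/42149686900 + 952985) + 1100401) = √(40168214842535673/42149686900 + 1100401) = √(86549772456982573/42149686900) = √36480458103280591707063937/4214968690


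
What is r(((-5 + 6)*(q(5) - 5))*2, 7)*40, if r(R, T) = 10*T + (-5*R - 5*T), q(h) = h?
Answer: 1400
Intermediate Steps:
r(R, T) = -5*R + 5*T
r(((-5 + 6)*(q(5) - 5))*2, 7)*40 = (-5*(-5 + 6)*(5 - 5)*2 + 5*7)*40 = (-5*1*0*2 + 35)*40 = (-0*2 + 35)*40 = (-5*0 + 35)*40 = (0 + 35)*40 = 35*40 = 1400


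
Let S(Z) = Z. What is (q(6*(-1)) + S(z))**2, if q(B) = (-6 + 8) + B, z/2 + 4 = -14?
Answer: 1600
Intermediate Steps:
z = -36 (z = -8 + 2*(-14) = -8 - 28 = -36)
q(B) = 2 + B
(q(6*(-1)) + S(z))**2 = ((2 + 6*(-1)) - 36)**2 = ((2 - 6) - 36)**2 = (-4 - 36)**2 = (-40)**2 = 1600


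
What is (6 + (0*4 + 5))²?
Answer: 121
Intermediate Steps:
(6 + (0*4 + 5))² = (6 + (0 + 5))² = (6 + 5)² = 11² = 121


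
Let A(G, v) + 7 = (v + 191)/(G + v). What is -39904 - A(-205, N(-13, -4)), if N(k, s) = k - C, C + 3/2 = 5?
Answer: -17674022/443 ≈ -39896.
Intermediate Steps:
C = 7/2 (C = -3/2 + 5 = 7/2 ≈ 3.5000)
N(k, s) = -7/2 + k (N(k, s) = k - 1*7/2 = k - 7/2 = -7/2 + k)
A(G, v) = -7 + (191 + v)/(G + v) (A(G, v) = -7 + (v + 191)/(G + v) = -7 + (191 + v)/(G + v))
-39904 - A(-205, N(-13, -4)) = -39904 - (191 - 7*(-205) - 6*(-7/2 - 13))/(-205 + (-7/2 - 13)) = -39904 - (191 + 1435 - 6*(-33/2))/(-205 - 33/2) = -39904 - (191 + 1435 + 99)/(-443/2) = -39904 - (-2)*1725/443 = -39904 - 1*(-3450/443) = -39904 + 3450/443 = -17674022/443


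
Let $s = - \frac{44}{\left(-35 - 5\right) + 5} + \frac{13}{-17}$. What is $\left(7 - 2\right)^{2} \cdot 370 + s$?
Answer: $\frac{5504043}{595} \approx 9250.5$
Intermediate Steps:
$s = \frac{293}{595}$ ($s = - \frac{44}{-40 + 5} + 13 \left(- \frac{1}{17}\right) = - \frac{44}{-35} - \frac{13}{17} = \left(-44\right) \left(- \frac{1}{35}\right) - \frac{13}{17} = \frac{44}{35} - \frac{13}{17} = \frac{293}{595} \approx 0.49244$)
$\left(7 - 2\right)^{2} \cdot 370 + s = \left(7 - 2\right)^{2} \cdot 370 + \frac{293}{595} = 5^{2} \cdot 370 + \frac{293}{595} = 25 \cdot 370 + \frac{293}{595} = 9250 + \frac{293}{595} = \frac{5504043}{595}$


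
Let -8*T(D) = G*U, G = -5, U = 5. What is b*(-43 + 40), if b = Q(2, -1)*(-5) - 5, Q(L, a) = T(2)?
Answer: 495/8 ≈ 61.875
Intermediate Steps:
T(D) = 25/8 (T(D) = -(-5)*5/8 = -1/8*(-25) = 25/8)
Q(L, a) = 25/8
b = -165/8 (b = (25/8)*(-5) - 5 = -125/8 - 5 = -165/8 ≈ -20.625)
b*(-43 + 40) = -165*(-43 + 40)/8 = -165/8*(-3) = 495/8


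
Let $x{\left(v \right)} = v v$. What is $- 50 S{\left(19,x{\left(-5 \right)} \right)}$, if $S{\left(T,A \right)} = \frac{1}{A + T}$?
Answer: $- \frac{25}{22} \approx -1.1364$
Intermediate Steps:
$x{\left(v \right)} = v^{2}$
$- 50 S{\left(19,x{\left(-5 \right)} \right)} = - \frac{50}{\left(-5\right)^{2} + 19} = - \frac{50}{25 + 19} = - \frac{50}{44} = \left(-50\right) \frac{1}{44} = - \frac{25}{22}$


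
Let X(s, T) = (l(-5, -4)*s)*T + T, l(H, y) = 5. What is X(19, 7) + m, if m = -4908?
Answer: -4236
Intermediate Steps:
X(s, T) = T + 5*T*s (X(s, T) = (5*s)*T + T = 5*T*s + T = T + 5*T*s)
X(19, 7) + m = 7*(1 + 5*19) - 4908 = 7*(1 + 95) - 4908 = 7*96 - 4908 = 672 - 4908 = -4236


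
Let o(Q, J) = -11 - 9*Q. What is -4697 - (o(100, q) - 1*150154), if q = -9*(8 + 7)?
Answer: 146368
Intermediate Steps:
q = -135 (q = -9*15 = -135)
-4697 - (o(100, q) - 1*150154) = -4697 - ((-11 - 9*100) - 1*150154) = -4697 - ((-11 - 900) - 150154) = -4697 - (-911 - 150154) = -4697 - 1*(-151065) = -4697 + 151065 = 146368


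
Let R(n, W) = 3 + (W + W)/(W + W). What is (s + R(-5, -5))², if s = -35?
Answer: 961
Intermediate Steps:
R(n, W) = 4 (R(n, W) = 3 + (2*W)/((2*W)) = 3 + (2*W)*(1/(2*W)) = 3 + 1 = 4)
(s + R(-5, -5))² = (-35 + 4)² = (-31)² = 961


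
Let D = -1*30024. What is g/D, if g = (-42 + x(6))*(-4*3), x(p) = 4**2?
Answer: -13/1251 ≈ -0.010392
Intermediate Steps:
x(p) = 16
D = -30024
g = 312 (g = (-42 + 16)*(-4*3) = -26*(-12) = 312)
g/D = 312/(-30024) = 312*(-1/30024) = -13/1251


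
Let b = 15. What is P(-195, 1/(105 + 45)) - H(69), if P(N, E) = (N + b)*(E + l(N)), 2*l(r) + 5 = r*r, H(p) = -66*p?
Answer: -17086236/5 ≈ -3.4172e+6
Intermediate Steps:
l(r) = -5/2 + r²/2 (l(r) = -5/2 + (r*r)/2 = -5/2 + r²/2)
P(N, E) = (15 + N)*(-5/2 + E + N²/2) (P(N, E) = (N + 15)*(E + (-5/2 + N²/2)) = (15 + N)*(-5/2 + E + N²/2))
P(-195, 1/(105 + 45)) - H(69) = (-75/2 + 15/(105 + 45) + (15/2)*(-195)² - 195/(105 + 45) + (½)*(-195)*(-5 + (-195)²)) - (-66)*69 = (-75/2 + 15/150 + (15/2)*38025 - 195/150 + (½)*(-195)*(-5 + 38025)) - 1*(-4554) = (-75/2 + 15*(1/150) + 570375/2 + (1/150)*(-195) + (½)*(-195)*38020) + 4554 = (-75/2 + ⅒ + 570375/2 - 13/10 - 3706950) + 4554 = -17109006/5 + 4554 = -17086236/5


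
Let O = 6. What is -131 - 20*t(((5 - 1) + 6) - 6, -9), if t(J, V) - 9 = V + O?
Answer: -251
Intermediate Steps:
t(J, V) = 15 + V (t(J, V) = 9 + (V + 6) = 9 + (6 + V) = 15 + V)
-131 - 20*t(((5 - 1) + 6) - 6, -9) = -131 - 20*(15 - 9) = -131 - 20*6 = -131 - 120 = -251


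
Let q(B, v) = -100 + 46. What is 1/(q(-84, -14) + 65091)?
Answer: 1/65037 ≈ 1.5376e-5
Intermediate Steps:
q(B, v) = -54
1/(q(-84, -14) + 65091) = 1/(-54 + 65091) = 1/65037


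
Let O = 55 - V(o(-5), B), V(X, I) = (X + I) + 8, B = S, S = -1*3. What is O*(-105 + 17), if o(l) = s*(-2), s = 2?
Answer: -4752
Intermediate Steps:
S = -3
o(l) = -4 (o(l) = 2*(-2) = -4)
B = -3
V(X, I) = 8 + I + X (V(X, I) = (I + X) + 8 = 8 + I + X)
O = 54 (O = 55 - (8 - 3 - 4) = 55 - 1*1 = 55 - 1 = 54)
O*(-105 + 17) = 54*(-105 + 17) = 54*(-88) = -4752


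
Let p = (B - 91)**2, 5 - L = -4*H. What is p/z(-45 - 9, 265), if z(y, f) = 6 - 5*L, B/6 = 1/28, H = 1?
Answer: -1615441/7644 ≈ -211.33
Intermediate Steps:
L = 9 (L = 5 - (-4) = 5 - 1*(-4) = 5 + 4 = 9)
B = 3/14 (B = 6/28 = 6*(1/28) = 3/14 ≈ 0.21429)
z(y, f) = -39 (z(y, f) = 6 - 5*9 = 6 - 45 = -39)
p = 1615441/196 (p = (3/14 - 91)**2 = (-1271/14)**2 = 1615441/196 ≈ 8242.0)
p/z(-45 - 9, 265) = (1615441/196)/(-39) = (1615441/196)*(-1/39) = -1615441/7644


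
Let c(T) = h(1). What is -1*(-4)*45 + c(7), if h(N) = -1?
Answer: 179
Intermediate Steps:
c(T) = -1
-1*(-4)*45 + c(7) = -1*(-4)*45 - 1 = 4*45 - 1 = 180 - 1 = 179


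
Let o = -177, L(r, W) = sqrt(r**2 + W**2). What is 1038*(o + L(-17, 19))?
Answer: -183726 + 5190*sqrt(26) ≈ -1.5726e+5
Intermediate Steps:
L(r, W) = sqrt(W**2 + r**2)
1038*(o + L(-17, 19)) = 1038*(-177 + sqrt(19**2 + (-17)**2)) = 1038*(-177 + sqrt(361 + 289)) = 1038*(-177 + sqrt(650)) = 1038*(-177 + 5*sqrt(26)) = -183726 + 5190*sqrt(26)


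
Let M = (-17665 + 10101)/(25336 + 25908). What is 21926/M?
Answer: -280893986/1891 ≈ -1.4854e+5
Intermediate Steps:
M = -1891/12811 (M = -7564/51244 = -7564*1/51244 = -1891/12811 ≈ -0.14761)
21926/M = 21926/(-1891/12811) = 21926*(-12811/1891) = -280893986/1891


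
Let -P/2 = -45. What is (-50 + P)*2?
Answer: 80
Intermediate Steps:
P = 90 (P = -2*(-45) = 90)
(-50 + P)*2 = (-50 + 90)*2 = 40*2 = 80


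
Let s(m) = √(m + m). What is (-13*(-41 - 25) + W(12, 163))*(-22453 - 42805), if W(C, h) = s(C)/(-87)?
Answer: -55991364 + 130516*√6/87 ≈ -5.5988e+7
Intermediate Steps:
s(m) = √2*√m (s(m) = √(2*m) = √2*√m)
W(C, h) = -√2*√C/87 (W(C, h) = (√2*√C)/(-87) = (√2*√C)*(-1/87) = -√2*√C/87)
(-13*(-41 - 25) + W(12, 163))*(-22453 - 42805) = (-13*(-41 - 25) - √2*√12/87)*(-22453 - 42805) = (-13*(-66) - √2*2*√3/87)*(-65258) = (858 - 2*√6/87)*(-65258) = -55991364 + 130516*√6/87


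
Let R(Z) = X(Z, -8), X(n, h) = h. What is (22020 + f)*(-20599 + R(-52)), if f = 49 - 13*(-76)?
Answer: -475135599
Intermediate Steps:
R(Z) = -8
f = 1037 (f = 49 + 988 = 1037)
(22020 + f)*(-20599 + R(-52)) = (22020 + 1037)*(-20599 - 8) = 23057*(-20607) = -475135599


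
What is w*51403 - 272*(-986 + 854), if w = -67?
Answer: -3408097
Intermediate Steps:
w*51403 - 272*(-986 + 854) = -67*51403 - 272*(-986 + 854) = -3444001 - 272*(-132) = -3444001 - 1*(-35904) = -3444001 + 35904 = -3408097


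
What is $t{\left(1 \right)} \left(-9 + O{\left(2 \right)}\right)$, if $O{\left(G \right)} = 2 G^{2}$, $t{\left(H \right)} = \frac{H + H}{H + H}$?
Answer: $-1$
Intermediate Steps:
$t{\left(H \right)} = 1$ ($t{\left(H \right)} = \frac{2 H}{2 H} = 2 H \frac{1}{2 H} = 1$)
$t{\left(1 \right)} \left(-9 + O{\left(2 \right)}\right) = 1 \left(-9 + 2 \cdot 2^{2}\right) = 1 \left(-9 + 2 \cdot 4\right) = 1 \left(-9 + 8\right) = 1 \left(-1\right) = -1$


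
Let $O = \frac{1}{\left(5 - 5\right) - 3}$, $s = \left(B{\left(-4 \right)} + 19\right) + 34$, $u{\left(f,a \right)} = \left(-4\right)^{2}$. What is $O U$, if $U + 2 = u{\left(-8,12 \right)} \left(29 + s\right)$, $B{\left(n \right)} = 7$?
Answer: $-474$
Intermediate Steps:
$u{\left(f,a \right)} = 16$
$s = 60$ ($s = \left(7 + 19\right) + 34 = 26 + 34 = 60$)
$U = 1422$ ($U = -2 + 16 \left(29 + 60\right) = -2 + 16 \cdot 89 = -2 + 1424 = 1422$)
$O = - \frac{1}{3}$ ($O = \frac{1}{0 - 3} = \frac{1}{-3} = - \frac{1}{3} \approx -0.33333$)
$O U = \left(- \frac{1}{3}\right) 1422 = -474$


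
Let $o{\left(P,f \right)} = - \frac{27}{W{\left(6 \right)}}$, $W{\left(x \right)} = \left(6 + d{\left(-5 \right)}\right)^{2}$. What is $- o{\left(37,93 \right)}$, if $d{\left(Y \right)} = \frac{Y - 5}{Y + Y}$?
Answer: $\frac{27}{49} \approx 0.55102$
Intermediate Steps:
$d{\left(Y \right)} = \frac{-5 + Y}{2 Y}$
$W{\left(x \right)} = 49$ ($W{\left(x \right)} = \left(6 + \frac{-5 - 5}{2 \left(-5\right)}\right)^{2} = \left(6 + \frac{1}{2} \left(- \frac{1}{5}\right) \left(-10\right)\right)^{2} = \left(6 + 1\right)^{2} = 7^{2} = 49$)
$o{\left(P,f \right)} = - \frac{27}{49}$
$- o{\left(37,93 \right)} = \left(-1\right) \left(- \frac{27}{49}\right) = \frac{27}{49}$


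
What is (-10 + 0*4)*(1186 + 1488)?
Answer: -26740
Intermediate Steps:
(-10 + 0*4)*(1186 + 1488) = (-10 + 0)*2674 = -10*2674 = -26740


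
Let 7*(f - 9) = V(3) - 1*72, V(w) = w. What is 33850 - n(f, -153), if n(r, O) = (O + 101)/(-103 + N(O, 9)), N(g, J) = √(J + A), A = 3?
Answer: 358703094/10597 - 104*√3/10597 ≈ 33850.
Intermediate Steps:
f = -6/7 (f = 9 + (3 - 1*72)/7 = 9 + (3 - 72)/7 = 9 + (⅐)*(-69) = 9 - 69/7 = -6/7 ≈ -0.85714)
N(g, J) = √(3 + J) (N(g, J) = √(J + 3) = √(3 + J))
n(r, O) = (101 + O)/(-103 + 2*√3) (n(r, O) = (O + 101)/(-103 + √(3 + 9)) = (101 + O)/(-103 + √12) = (101 + O)/(-103 + 2*√3))
33850 - n(f, -153) = 33850 - (-1)*(101 - 153)/(103 - 2*√3) = 33850 - (-1)*(-52)/(103 - 2*√3) = 33850 - 52/(103 - 2*√3)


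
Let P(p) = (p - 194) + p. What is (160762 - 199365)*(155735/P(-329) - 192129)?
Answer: 6325087768729/852 ≈ 7.4238e+9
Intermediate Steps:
P(p) = -194 + 2*p (P(p) = (-194 + p) + p = -194 + 2*p)
(160762 - 199365)*(155735/P(-329) - 192129) = (160762 - 199365)*(155735/(-194 + 2*(-329)) - 192129) = -38603*(155735/(-194 - 658) - 192129) = -38603*(155735/(-852) - 192129) = -38603*(155735*(-1/852) - 192129) = -38603*(-155735/852 - 192129) = -38603*(-163849643/852) = 6325087768729/852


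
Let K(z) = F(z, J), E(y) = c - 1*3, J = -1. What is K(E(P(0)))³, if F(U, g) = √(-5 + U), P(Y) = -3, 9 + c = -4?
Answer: -21*I*√21 ≈ -96.234*I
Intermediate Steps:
c = -13 (c = -9 - 4 = -13)
E(y) = -16 (E(y) = -13 - 1*3 = -13 - 3 = -16)
K(z) = √(-5 + z)
K(E(P(0)))³ = (√(-5 - 16))³ = (√(-21))³ = (I*√21)³ = -21*I*√21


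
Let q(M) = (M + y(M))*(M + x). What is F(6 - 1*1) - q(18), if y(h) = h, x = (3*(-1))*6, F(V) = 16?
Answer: 16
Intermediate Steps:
x = -18 (x = -3*6 = -18)
q(M) = 2*M*(-18 + M) (q(M) = (M + M)*(M - 18) = (2*M)*(-18 + M) = 2*M*(-18 + M))
F(6 - 1*1) - q(18) = 16 - 2*18*(-18 + 18) = 16 - 2*18*0 = 16 - 1*0 = 16 + 0 = 16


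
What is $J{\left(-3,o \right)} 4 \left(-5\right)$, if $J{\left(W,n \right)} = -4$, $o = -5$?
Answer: $80$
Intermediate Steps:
$J{\left(-3,o \right)} 4 \left(-5\right) = \left(-4\right) 4 \left(-5\right) = \left(-16\right) \left(-5\right) = 80$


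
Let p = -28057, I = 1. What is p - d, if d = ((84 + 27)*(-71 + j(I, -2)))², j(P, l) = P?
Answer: -60400957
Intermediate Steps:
d = 60372900 (d = ((84 + 27)*(-71 + 1))² = (111*(-70))² = (-7770)² = 60372900)
p - d = -28057 - 1*60372900 = -28057 - 60372900 = -60400957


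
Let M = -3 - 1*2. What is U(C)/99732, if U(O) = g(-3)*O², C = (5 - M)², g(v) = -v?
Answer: 2500/8311 ≈ 0.30081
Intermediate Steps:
M = -5 (M = -3 - 2 = -5)
C = 100 (C = (5 - 1*(-5))² = (5 + 5)² = 10² = 100)
U(O) = 3*O² (U(O) = (-1*(-3))*O² = 3*O²)
U(C)/99732 = (3*100²)/99732 = (3*10000)*(1/99732) = 30000*(1/99732) = 2500/8311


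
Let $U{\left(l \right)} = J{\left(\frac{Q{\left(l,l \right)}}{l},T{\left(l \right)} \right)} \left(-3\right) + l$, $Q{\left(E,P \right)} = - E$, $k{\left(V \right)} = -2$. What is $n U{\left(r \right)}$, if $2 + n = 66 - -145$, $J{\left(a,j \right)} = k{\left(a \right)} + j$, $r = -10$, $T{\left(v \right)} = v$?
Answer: $5434$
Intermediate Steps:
$J{\left(a,j \right)} = -2 + j$
$n = 209$ ($n = -2 + \left(66 - -145\right) = -2 + \left(66 + 145\right) = -2 + 211 = 209$)
$U{\left(l \right)} = 6 - 2 l$ ($U{\left(l \right)} = \left(-2 + l\right) \left(-3\right) + l = \left(6 - 3 l\right) + l = 6 - 2 l$)
$n U{\left(r \right)} = 209 \left(6 - -20\right) = 209 \left(6 + 20\right) = 209 \cdot 26 = 5434$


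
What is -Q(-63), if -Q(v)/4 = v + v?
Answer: -504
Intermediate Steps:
Q(v) = -8*v (Q(v) = -4*(v + v) = -8*v)
-Q(-63) = -(-8)*(-63) = -1*504 = -504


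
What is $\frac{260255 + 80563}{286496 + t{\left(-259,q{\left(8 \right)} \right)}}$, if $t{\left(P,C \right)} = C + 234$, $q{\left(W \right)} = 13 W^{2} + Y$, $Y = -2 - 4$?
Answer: $\frac{56803}{47926} \approx 1.1852$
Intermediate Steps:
$Y = -6$ ($Y = -2 - 4 = -6$)
$q{\left(W \right)} = -6 + 13 W^{2}$ ($q{\left(W \right)} = 13 W^{2} - 6 = -6 + 13 W^{2}$)
$t{\left(P,C \right)} = 234 + C$
$\frac{260255 + 80563}{286496 + t{\left(-259,q{\left(8 \right)} \right)}} = \frac{260255 + 80563}{286496 + \left(234 - \left(6 - 13 \cdot 8^{2}\right)\right)} = \frac{340818}{286496 + \left(234 + \left(-6 + 13 \cdot 64\right)\right)} = \frac{340818}{286496 + \left(234 + \left(-6 + 832\right)\right)} = \frac{340818}{286496 + \left(234 + 826\right)} = \frac{340818}{286496 + 1060} = \frac{340818}{287556} = 340818 \cdot \frac{1}{287556} = \frac{56803}{47926}$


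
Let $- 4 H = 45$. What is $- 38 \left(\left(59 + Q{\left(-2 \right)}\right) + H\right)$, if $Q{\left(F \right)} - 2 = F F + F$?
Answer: $- \frac{3933}{2} \approx -1966.5$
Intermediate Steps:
$H = - \frac{45}{4}$ ($H = \left(- \frac{1}{4}\right) 45 = - \frac{45}{4} \approx -11.25$)
$Q{\left(F \right)} = 2 + F + F^{2}$ ($Q{\left(F \right)} = 2 + \left(F F + F\right) = 2 + \left(F^{2} + F\right) = 2 + \left(F + F^{2}\right) = 2 + F + F^{2}$)
$- 38 \left(\left(59 + Q{\left(-2 \right)}\right) + H\right) = - 38 \left(\left(59 + \left(2 - 2 + \left(-2\right)^{2}\right)\right) - \frac{45}{4}\right) = - 38 \left(\left(59 + \left(2 - 2 + 4\right)\right) - \frac{45}{4}\right) = - 38 \left(\left(59 + 4\right) - \frac{45}{4}\right) = - 38 \left(63 - \frac{45}{4}\right) = \left(-38\right) \frac{207}{4} = - \frac{3933}{2}$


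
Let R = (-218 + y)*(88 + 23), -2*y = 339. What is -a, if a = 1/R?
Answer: 2/86025 ≈ 2.3249e-5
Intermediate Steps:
y = -339/2 (y = -1/2*339 = -339/2 ≈ -169.50)
R = -86025/2 (R = (-218 - 339/2)*(88 + 23) = -775/2*111 = -86025/2 ≈ -43013.)
a = -2/86025 (a = 1/(-86025/2) = -2/86025 ≈ -2.3249e-5)
-a = -1*(-2/86025) = 2/86025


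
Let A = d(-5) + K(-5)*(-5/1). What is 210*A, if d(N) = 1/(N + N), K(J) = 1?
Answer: -1071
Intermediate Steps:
d(N) = 1/(2*N)
A = -51/10 (A = (½)/(-5) + 1*(-5/1) = (½)*(-⅕) + 1*(-5*1) = -⅒ + 1*(-5) = -⅒ - 5 = -51/10 ≈ -5.1000)
210*A = 210*(-51/10) = -1071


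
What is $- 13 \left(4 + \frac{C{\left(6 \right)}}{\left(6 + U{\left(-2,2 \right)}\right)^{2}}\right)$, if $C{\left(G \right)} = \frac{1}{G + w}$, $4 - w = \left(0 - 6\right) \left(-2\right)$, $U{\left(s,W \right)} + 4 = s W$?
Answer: $- \frac{403}{8} \approx -50.375$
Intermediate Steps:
$U{\left(s,W \right)} = -4 + W s$ ($U{\left(s,W \right)} = -4 + s W = -4 + W s$)
$w = -8$ ($w = 4 - \left(0 - 6\right) \left(-2\right) = 4 - \left(-6\right) \left(-2\right) = 4 - 12 = -8$)
$C{\left(G \right)} = \frac{1}{-8 + G}$ ($C{\left(G \right)} = \frac{1}{G - 8} = \frac{1}{-8 + G}$)
$- 13 \left(4 + \frac{C{\left(6 \right)}}{\left(6 + U{\left(-2,2 \right)}\right)^{2}}\right) = - 13 \left(4 + \frac{1}{\left(-8 + 6\right) \left(6 + \left(-4 + 2 \left(-2\right)\right)\right)^{2}}\right) = - 13 \left(4 + \frac{1}{\left(-2\right) \left(6 - 8\right)^{2}}\right) = - 13 \left(4 - \frac{1}{2 \left(6 - 8\right)^{2}}\right) = - 13 \left(4 - \frac{1}{2 \left(-2\right)^{2}}\right) = - 13 \left(4 - \frac{1}{2 \cdot 4}\right) = - 13 \left(4 - \frac{1}{8}\right) = \left(-13\right) \frac{31}{8} = - \frac{403}{8}$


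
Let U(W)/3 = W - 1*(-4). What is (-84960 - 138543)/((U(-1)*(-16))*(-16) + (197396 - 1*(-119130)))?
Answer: -223503/318830 ≈ -0.70101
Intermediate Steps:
U(W) = 12 + 3*W (U(W) = 3*(W - 1*(-4)) = 3*(W + 4) = 3*(4 + W) = 12 + 3*W)
(-84960 - 138543)/((U(-1)*(-16))*(-16) + (197396 - 1*(-119130))) = (-84960 - 138543)/(((12 + 3*(-1))*(-16))*(-16) + (197396 - 1*(-119130))) = -223503/(((12 - 3)*(-16))*(-16) + (197396 + 119130)) = -223503/((9*(-16))*(-16) + 316526) = -223503/(-144*(-16) + 316526) = -223503/(2304 + 316526) = -223503/318830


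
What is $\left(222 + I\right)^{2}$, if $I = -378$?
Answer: $24336$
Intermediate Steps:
$\left(222 + I\right)^{2} = \left(222 - 378\right)^{2} = \left(-156\right)^{2} = 24336$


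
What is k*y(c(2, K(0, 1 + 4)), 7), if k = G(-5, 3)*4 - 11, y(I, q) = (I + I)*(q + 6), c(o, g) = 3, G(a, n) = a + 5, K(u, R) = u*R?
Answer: -858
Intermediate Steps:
K(u, R) = R*u
G(a, n) = 5 + a
y(I, q) = 2*I*(6 + q) (y(I, q) = (2*I)*(6 + q) = 2*I*(6 + q))
k = -11 (k = (5 - 5)*4 - 11 = 0*4 - 11 = 0 - 11 = -11)
k*y(c(2, K(0, 1 + 4)), 7) = -22*3*(6 + 7) = -22*3*13 = -11*78 = -858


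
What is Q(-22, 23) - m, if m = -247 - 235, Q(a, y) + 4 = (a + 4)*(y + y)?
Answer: -350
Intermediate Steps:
Q(a, y) = -4 + 2*y*(4 + a) (Q(a, y) = -4 + (a + 4)*(y + y) = -4 + (4 + a)*(2*y) = -4 + 2*y*(4 + a))
m = -482
Q(-22, 23) - m = (-4 + 8*23 + 2*(-22)*23) - 1*(-482) = (-4 + 184 - 1012) + 482 = -832 + 482 = -350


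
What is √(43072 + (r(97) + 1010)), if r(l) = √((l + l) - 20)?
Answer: √(44082 + √174) ≈ 209.99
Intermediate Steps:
r(l) = √(-20 + 2*l) (r(l) = √(2*l - 20) = √(-20 + 2*l))
√(43072 + (r(97) + 1010)) = √(43072 + (√(-20 + 2*97) + 1010)) = √(43072 + (√(-20 + 194) + 1010)) = √(43072 + (√174 + 1010)) = √(43072 + (1010 + √174)) = √(44082 + √174)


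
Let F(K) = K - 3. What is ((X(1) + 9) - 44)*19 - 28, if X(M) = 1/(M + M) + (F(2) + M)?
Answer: -1367/2 ≈ -683.50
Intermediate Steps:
F(K) = -3 + K
X(M) = -1 + M + 1/(2*M) (X(M) = 1/(M + M) + ((-3 + 2) + M) = 1/(2*M) + (-1 + M) = -1 + M + 1/(2*M))
((X(1) + 9) - 44)*19 - 28 = (((-1 + 1 + (1/2)/1) + 9) - 44)*19 - 28 = (((-1 + 1 + (1/2)*1) + 9) - 44)*19 - 28 = (((-1 + 1 + 1/2) + 9) - 44)*19 - 28 = ((1/2 + 9) - 44)*19 - 28 = (19/2 - 44)*19 - 28 = -69/2*19 - 28 = -1311/2 - 28 = -1367/2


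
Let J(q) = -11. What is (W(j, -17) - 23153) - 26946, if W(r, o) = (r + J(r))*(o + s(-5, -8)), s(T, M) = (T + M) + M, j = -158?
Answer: -43677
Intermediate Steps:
s(T, M) = T + 2*M (s(T, M) = (M + T) + M = T + 2*M)
W(r, o) = (-21 + o)*(-11 + r) (W(r, o) = (r - 11)*(o + (-5 + 2*(-8))) = (-11 + r)*(o + (-5 - 16)) = (-11 + r)*(o - 21) = (-11 + r)*(-21 + o) = (-21 + o)*(-11 + r))
(W(j, -17) - 23153) - 26946 = ((231 - 21*(-158) - 11*(-17) - 17*(-158)) - 23153) - 26946 = ((231 + 3318 + 187 + 2686) - 23153) - 26946 = (6422 - 23153) - 26946 = -16731 - 26946 = -43677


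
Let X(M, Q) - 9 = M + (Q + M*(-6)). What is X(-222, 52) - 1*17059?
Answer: -15888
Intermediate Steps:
X(M, Q) = 9 + Q - 5*M (X(M, Q) = 9 + (M + (Q + M*(-6))) = 9 + (M + (Q - 6*M)) = 9 + (Q - 5*M) = 9 + Q - 5*M)
X(-222, 52) - 1*17059 = (9 + 52 - 5*(-222)) - 1*17059 = (9 + 52 + 1110) - 17059 = 1171 - 17059 = -15888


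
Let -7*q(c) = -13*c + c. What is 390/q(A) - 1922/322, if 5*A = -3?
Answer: -372041/966 ≈ -385.14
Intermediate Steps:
A = -⅗ (A = (⅕)*(-3) = -⅗ ≈ -0.60000)
q(c) = 12*c/7 (q(c) = -(-13*c + c)/7 = -(-12)*c/7 = 12*c/7)
390/q(A) - 1922/322 = 390/(((12/7)*(-⅗))) - 1922/322 = 390/(-36/35) - 1922*1/322 = 390*(-35/36) - 961/161 = -2275/6 - 961/161 = -372041/966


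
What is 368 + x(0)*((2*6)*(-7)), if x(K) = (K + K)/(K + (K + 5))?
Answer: 368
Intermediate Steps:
x(K) = 2*K/(5 + 2*K) (x(K) = (2*K)/(K + (5 + K)) = (2*K)/(5 + 2*K) = 2*K/(5 + 2*K))
368 + x(0)*((2*6)*(-7)) = 368 + (2*0/(5 + 2*0))*((2*6)*(-7)) = 368 + (2*0/(5 + 0))*(12*(-7)) = 368 + (2*0/5)*(-84) = 368 + (2*0*(1/5))*(-84) = 368 + 0*(-84) = 368 + 0 = 368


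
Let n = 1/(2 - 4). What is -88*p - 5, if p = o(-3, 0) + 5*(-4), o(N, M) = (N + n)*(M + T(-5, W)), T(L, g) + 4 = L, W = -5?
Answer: -1017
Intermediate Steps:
T(L, g) = -4 + L
n = -½ (n = 1/(-2) = -½ ≈ -0.50000)
o(N, M) = (-9 + M)*(-½ + N) (o(N, M) = (N - ½)*(M + (-4 - 5)) = (-½ + N)*(M - 9) = (-½ + N)*(-9 + M) = (-9 + M)*(-½ + N))
p = 23/2 (p = (9/2 - 9*(-3) - ½*0 + 0*(-3)) + 5*(-4) = (9/2 + 27 + 0 + 0) - 20 = 63/2 - 20 = 23/2 ≈ 11.500)
-88*p - 5 = -88*23/2 - 5 = -1012 - 5 = -1017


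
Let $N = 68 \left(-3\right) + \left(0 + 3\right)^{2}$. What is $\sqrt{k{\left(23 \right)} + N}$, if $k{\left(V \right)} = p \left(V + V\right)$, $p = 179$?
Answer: $\sqrt{8039} \approx 89.661$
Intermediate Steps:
$k{\left(V \right)} = 358 V$ ($k{\left(V \right)} = 179 \left(V + V\right) = 179 \cdot 2 V = 358 V$)
$N = -195$ ($N = -204 + 3^{2} = -204 + 9 = -195$)
$\sqrt{k{\left(23 \right)} + N} = \sqrt{358 \cdot 23 - 195} = \sqrt{8234 - 195} = \sqrt{8039}$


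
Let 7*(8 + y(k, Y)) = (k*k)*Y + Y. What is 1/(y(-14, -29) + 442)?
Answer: -7/2675 ≈ -0.0026168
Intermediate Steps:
y(k, Y) = -8 + Y/7 + Y*k**2/7 (y(k, Y) = -8 + ((k*k)*Y + Y)/7 = -8 + (k**2*Y + Y)/7 = -8 + (Y*k**2 + Y)/7 = -8 + (Y + Y*k**2)/7 = -8 + (Y/7 + Y*k**2/7) = -8 + Y/7 + Y*k**2/7)
1/(y(-14, -29) + 442) = 1/((-8 + (1/7)*(-29) + (1/7)*(-29)*(-14)**2) + 442) = 1/((-8 - 29/7 + (1/7)*(-29)*196) + 442) = 1/((-8 - 29/7 - 812) + 442) = 1/(-5769/7 + 442) = 1/(-2675/7) = -7/2675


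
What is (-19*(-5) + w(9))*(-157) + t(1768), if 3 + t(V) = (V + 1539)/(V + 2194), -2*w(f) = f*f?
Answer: -16954716/1981 ≈ -8558.7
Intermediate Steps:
w(f) = -f²/2 (w(f) = -f*f/2 = -f²/2)
t(V) = -3 + (1539 + V)/(2194 + V) (t(V) = -3 + (V + 1539)/(V + 2194) = -3 + (1539 + V)/(2194 + V))
(-19*(-5) + w(9))*(-157) + t(1768) = (-19*(-5) - ½*9²)*(-157) + (-5043 - 2*1768)/(2194 + 1768) = (95 - ½*81)*(-157) + (-5043 - 3536)/3962 = (95 - 81/2)*(-157) + (1/3962)*(-8579) = (109/2)*(-157) - 8579/3962 = -17113/2 - 8579/3962 = -16954716/1981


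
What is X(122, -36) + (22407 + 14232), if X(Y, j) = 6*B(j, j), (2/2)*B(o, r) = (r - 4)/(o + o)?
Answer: 109927/3 ≈ 36642.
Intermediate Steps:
B(o, r) = (-4 + r)/(2*o) (B(o, r) = (r - 4)/(o + o) = (-4 + r)/((2*o)) = (-4 + r)*(1/(2*o)) = (-4 + r)/(2*o))
X(Y, j) = 3*(-4 + j)/j (X(Y, j) = 6*((-4 + j)/(2*j)) = 3*(-4 + j)/j)
X(122, -36) + (22407 + 14232) = (3 - 12/(-36)) + (22407 + 14232) = (3 - 12*(-1/36)) + 36639 = (3 + 1/3) + 36639 = 10/3 + 36639 = 109927/3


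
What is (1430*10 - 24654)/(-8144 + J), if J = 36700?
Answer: -5177/14278 ≈ -0.36259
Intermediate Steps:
(1430*10 - 24654)/(-8144 + J) = (1430*10 - 24654)/(-8144 + 36700) = (14300 - 24654)/28556 = -10354*1/28556 = -5177/14278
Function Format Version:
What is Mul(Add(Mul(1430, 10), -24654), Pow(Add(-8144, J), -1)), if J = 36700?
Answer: Rational(-5177, 14278) ≈ -0.36259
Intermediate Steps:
Mul(Add(Mul(1430, 10), -24654), Pow(Add(-8144, J), -1)) = Mul(Add(Mul(1430, 10), -24654), Pow(Add(-8144, 36700), -1)) = Mul(Add(14300, -24654), Pow(28556, -1)) = Mul(-10354, Rational(1, 28556)) = Rational(-5177, 14278)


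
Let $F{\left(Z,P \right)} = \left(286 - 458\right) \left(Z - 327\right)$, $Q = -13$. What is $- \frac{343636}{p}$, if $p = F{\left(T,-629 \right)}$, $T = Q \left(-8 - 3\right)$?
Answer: $- \frac{85909}{7912} \approx -10.858$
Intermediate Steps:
$T = 143$ ($T = - 13 \left(-8 - 3\right) = \left(-13\right) \left(-11\right) = 143$)
$F{\left(Z,P \right)} = 56244 - 172 Z$ ($F{\left(Z,P \right)} = - 172 \left(-327 + Z\right) = 56244 - 172 Z$)
$p = 31648$ ($p = 56244 - 24596 = 31648$)
$- \frac{343636}{p} = - \frac{343636}{31648} = \left(-343636\right) \frac{1}{31648} = - \frac{85909}{7912}$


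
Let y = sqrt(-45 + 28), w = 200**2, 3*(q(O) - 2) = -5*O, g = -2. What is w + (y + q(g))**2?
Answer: 360103/9 + 32*I*sqrt(17)/3 ≈ 40011.0 + 43.98*I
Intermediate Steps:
q(O) = 2 - 5*O/3 (q(O) = 2 + (-5*O)/3 = 2 - 5*O/3)
w = 40000
y = I*sqrt(17) (y = sqrt(-17) = I*sqrt(17) ≈ 4.1231*I)
w + (y + q(g))**2 = 40000 + (I*sqrt(17) + (2 - 5/3*(-2)))**2 = 40000 + (I*sqrt(17) + (2 + 10/3))**2 = 40000 + (I*sqrt(17) + 16/3)**2 = 40000 + (16/3 + I*sqrt(17))**2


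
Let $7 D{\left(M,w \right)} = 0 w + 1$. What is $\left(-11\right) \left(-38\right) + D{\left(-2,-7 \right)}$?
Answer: $\frac{2927}{7} \approx 418.14$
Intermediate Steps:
$D{\left(M,w \right)} = \frac{1}{7}$ ($D{\left(M,w \right)} = \frac{0 w + 1}{7} = \frac{0 + 1}{7} = \frac{1}{7} \cdot 1 = \frac{1}{7}$)
$\left(-11\right) \left(-38\right) + D{\left(-2,-7 \right)} = \left(-11\right) \left(-38\right) + \frac{1}{7} = 418 + \frac{1}{7} = \frac{2927}{7}$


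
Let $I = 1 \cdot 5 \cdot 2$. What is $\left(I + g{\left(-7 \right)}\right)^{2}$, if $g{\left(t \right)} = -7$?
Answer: $9$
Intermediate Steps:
$I = 10$ ($I = 5 \cdot 2 = 10$)
$\left(I + g{\left(-7 \right)}\right)^{2} = \left(10 - 7\right)^{2} = 3^{2} = 9$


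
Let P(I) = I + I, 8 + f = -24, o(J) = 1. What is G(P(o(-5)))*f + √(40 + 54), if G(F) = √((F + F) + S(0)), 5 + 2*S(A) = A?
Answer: √94 - 16*√6 ≈ -29.496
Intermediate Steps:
S(A) = -5/2 + A/2
f = -32 (f = -8 - 24 = -32)
P(I) = 2*I
G(F) = √(-5/2 + 2*F) (G(F) = √((F + F) + (-5/2 + (½)*0)) = √(2*F + (-5/2 + 0)) = √(2*F - 5/2) = √(-5/2 + 2*F))
G(P(o(-5)))*f + √(40 + 54) = (√(-10 + 8*(2*1))/2)*(-32) + √(40 + 54) = (√(-10 + 8*2)/2)*(-32) + √94 = (√(-10 + 16)/2)*(-32) + √94 = (√6/2)*(-32) + √94 = -16*√6 + √94 = √94 - 16*√6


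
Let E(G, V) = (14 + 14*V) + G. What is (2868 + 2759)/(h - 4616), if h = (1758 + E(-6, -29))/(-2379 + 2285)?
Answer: -264469/217632 ≈ -1.2152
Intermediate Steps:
E(G, V) = 14 + G + 14*V
h = -680/47 (h = (1758 + (14 - 6 + 14*(-29)))/(-2379 + 2285) = (1758 + (14 - 6 - 406))/(-94) = (1758 - 398)*(-1/94) = 1360*(-1/94) = -680/47 ≈ -14.468)
(2868 + 2759)/(h - 4616) = (2868 + 2759)/(-680/47 - 4616) = 5627/(-217632/47) = 5627*(-47/217632) = -264469/217632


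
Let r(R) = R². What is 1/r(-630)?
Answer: 1/396900 ≈ 2.5195e-6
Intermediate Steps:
1/r(-630) = 1/((-630)²) = 1/396900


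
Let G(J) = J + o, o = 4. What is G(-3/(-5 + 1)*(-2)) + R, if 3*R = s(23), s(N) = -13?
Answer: -11/6 ≈ -1.8333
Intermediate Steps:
G(J) = 4 + J (G(J) = J + 4 = 4 + J)
R = -13/3 (R = (⅓)*(-13) = -13/3 ≈ -4.3333)
G(-3/(-5 + 1)*(-2)) + R = (4 - 3/(-5 + 1)*(-2)) - 13/3 = (4 - 3/(-4)*(-2)) - 13/3 = (4 - 3*(-¼)*(-2)) - 13/3 = (4 + (¾)*(-2)) - 13/3 = (4 - 3/2) - 13/3 = 5/2 - 13/3 = -11/6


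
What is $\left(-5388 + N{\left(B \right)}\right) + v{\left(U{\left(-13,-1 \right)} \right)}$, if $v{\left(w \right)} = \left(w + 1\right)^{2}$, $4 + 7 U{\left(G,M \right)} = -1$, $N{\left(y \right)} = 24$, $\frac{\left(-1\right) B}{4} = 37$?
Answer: $- \frac{262832}{49} \approx -5363.9$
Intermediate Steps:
$B = -148$ ($B = \left(-4\right) 37 = -148$)
$U{\left(G,M \right)} = - \frac{5}{7}$ ($U{\left(G,M \right)} = - \frac{4}{7} + \frac{1}{7} \left(-1\right) = - \frac{4}{7} - \frac{1}{7} = - \frac{5}{7}$)
$v{\left(w \right)} = \left(1 + w\right)^{2}$
$\left(-5388 + N{\left(B \right)}\right) + v{\left(U{\left(-13,-1 \right)} \right)} = \left(-5388 + 24\right) + \left(1 - \frac{5}{7}\right)^{2} = -5364 + \left(\frac{2}{7}\right)^{2} = -5364 + \frac{4}{49} = - \frac{262832}{49}$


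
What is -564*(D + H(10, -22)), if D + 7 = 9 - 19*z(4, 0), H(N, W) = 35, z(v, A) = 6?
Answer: 43428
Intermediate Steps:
D = -112 (D = -7 + (9 - 19*6) = -7 + (9 - 114) = -7 - 105 = -112)
-564*(D + H(10, -22)) = -564*(-112 + 35) = -564*(-77) = 43428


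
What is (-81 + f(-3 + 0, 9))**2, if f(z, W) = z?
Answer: 7056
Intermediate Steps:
(-81 + f(-3 + 0, 9))**2 = (-81 + (-3 + 0))**2 = (-81 - 3)**2 = (-84)**2 = 7056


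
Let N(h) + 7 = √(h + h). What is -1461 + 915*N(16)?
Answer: -7866 + 3660*√2 ≈ -2690.0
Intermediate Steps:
N(h) = -7 + √2*√h (N(h) = -7 + √(h + h) = -7 + √(2*h) = -7 + √2*√h)
-1461 + 915*N(16) = -1461 + 915*(-7 + √2*√16) = -1461 + 915*(-7 + √2*4) = -1461 + 915*(-7 + 4*√2) = -1461 + (-6405 + 3660*√2) = -7866 + 3660*√2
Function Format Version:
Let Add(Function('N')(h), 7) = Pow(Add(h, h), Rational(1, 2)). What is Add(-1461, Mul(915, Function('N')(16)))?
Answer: Add(-7866, Mul(3660, Pow(2, Rational(1, 2)))) ≈ -2690.0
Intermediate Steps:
Function('N')(h) = Add(-7, Mul(Pow(2, Rational(1, 2)), Pow(h, Rational(1, 2)))) (Function('N')(h) = Add(-7, Pow(Add(h, h), Rational(1, 2))) = Add(-7, Pow(Mul(2, h), Rational(1, 2))) = Add(-7, Mul(Pow(2, Rational(1, 2)), Pow(h, Rational(1, 2)))))
Add(-1461, Mul(915, Function('N')(16))) = Add(-1461, Mul(915, Add(-7, Mul(Pow(2, Rational(1, 2)), Pow(16, Rational(1, 2)))))) = Add(-1461, Mul(915, Add(-7, Mul(Pow(2, Rational(1, 2)), 4)))) = Add(-1461, Mul(915, Add(-7, Mul(4, Pow(2, Rational(1, 2)))))) = Add(-1461, Add(-6405, Mul(3660, Pow(2, Rational(1, 2))))) = Add(-7866, Mul(3660, Pow(2, Rational(1, 2))))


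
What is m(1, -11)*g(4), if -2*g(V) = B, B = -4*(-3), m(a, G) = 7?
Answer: -42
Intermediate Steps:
B = 12
g(V) = -6 (g(V) = -½*12 = -6)
m(1, -11)*g(4) = 7*(-6) = -42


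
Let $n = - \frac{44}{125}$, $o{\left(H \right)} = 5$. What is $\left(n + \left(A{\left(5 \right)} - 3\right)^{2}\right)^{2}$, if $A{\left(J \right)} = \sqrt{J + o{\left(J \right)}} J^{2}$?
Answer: $\frac{615557418561}{15625} - \frac{9387972 \sqrt{10}}{5} \approx 3.3458 \cdot 10^{7}$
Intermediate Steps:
$A{\left(J \right)} = J^{2} \sqrt{5 + J}$ ($A{\left(J \right)} = \sqrt{J + 5} J^{2} = \sqrt{5 + J} J^{2} = J^{2} \sqrt{5 + J}$)
$n = - \frac{44}{125}$ ($n = \left(-44\right) \frac{1}{125} = - \frac{44}{125} \approx -0.352$)
$\left(n + \left(A{\left(5 \right)} - 3\right)^{2}\right)^{2} = \left(- \frac{44}{125} + \left(5^{2} \sqrt{5 + 5} - 3\right)^{2}\right)^{2} = \left(- \frac{44}{125} + \left(25 \sqrt{10} - 3\right)^{2}\right)^{2} = \left(- \frac{44}{125} + \left(-3 + 25 \sqrt{10}\right)^{2}\right)^{2}$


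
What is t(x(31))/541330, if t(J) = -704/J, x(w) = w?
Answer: -352/8390615 ≈ -4.1952e-5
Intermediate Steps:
t(x(31))/541330 = -704/31/541330 = -704*1/31*(1/541330) = -704/31*1/541330 = -352/8390615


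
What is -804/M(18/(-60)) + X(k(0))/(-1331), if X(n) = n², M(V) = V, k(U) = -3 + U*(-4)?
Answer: 3567071/1331 ≈ 2680.0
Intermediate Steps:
k(U) = -3 - 4*U
-804/M(18/(-60)) + X(k(0))/(-1331) = -804/(18/(-60)) + (-3 - 4*0)²/(-1331) = -804/(18*(-1/60)) + (-3 + 0)²*(-1/1331) = -804/(-3/10) + (-3)²*(-1/1331) = -804*(-10/3) + 9*(-1/1331) = 2680 - 9/1331 = 3567071/1331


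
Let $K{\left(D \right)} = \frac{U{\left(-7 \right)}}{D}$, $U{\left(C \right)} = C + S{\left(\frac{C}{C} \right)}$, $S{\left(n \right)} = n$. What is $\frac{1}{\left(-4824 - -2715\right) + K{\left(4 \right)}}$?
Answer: $- \frac{2}{4221} \approx -0.00047382$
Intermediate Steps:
$U{\left(C \right)} = 1 + C$ ($U{\left(C \right)} = C + \frac{C}{C} = C + 1 = 1 + C$)
$K{\left(D \right)} = - \frac{6}{D}$ ($K{\left(D \right)} = \frac{1 - 7}{D} = - \frac{6}{D}$)
$\frac{1}{\left(-4824 - -2715\right) + K{\left(4 \right)}} = \frac{1}{\left(-4824 - -2715\right) - \frac{6}{4}} = \frac{1}{\left(-4824 + 2715\right) - \frac{3}{2}} = \frac{1}{-2109 - \frac{3}{2}} = \frac{1}{- \frac{4221}{2}} = - \frac{2}{4221}$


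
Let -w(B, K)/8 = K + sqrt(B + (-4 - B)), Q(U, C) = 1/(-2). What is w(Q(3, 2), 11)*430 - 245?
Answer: -38085 - 6880*I ≈ -38085.0 - 6880.0*I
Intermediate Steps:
Q(U, C) = -1/2
w(B, K) = -16*I - 8*K (w(B, K) = -8*(K + sqrt(B + (-4 - B))) = -8*(K + sqrt(-4)) = -8*(K + 2*I) = -16*I - 8*K)
w(Q(3, 2), 11)*430 - 245 = (-16*I - 8*11)*430 - 245 = (-16*I - 88)*430 - 245 = (-88 - 16*I)*430 - 245 = (-37840 - 6880*I) - 245 = -38085 - 6880*I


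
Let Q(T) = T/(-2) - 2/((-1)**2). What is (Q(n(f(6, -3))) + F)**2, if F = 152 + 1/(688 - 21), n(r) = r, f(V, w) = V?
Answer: 9613802500/444889 ≈ 21609.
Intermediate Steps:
Q(T) = -2 - T/2 (Q(T) = T*(-1/2) - 2/1 = -T/2 - 2*1 = -T/2 - 2 = -2 - T/2)
F = 101385/667 (F = 152 + 1/667 = 101385/667 ≈ 152.00)
(Q(n(f(6, -3))) + F)**2 = ((-2 - 1/2*6) + 101385/667)**2 = ((-2 - 3) + 101385/667)**2 = (-5 + 101385/667)**2 = (98050/667)**2 = 9613802500/444889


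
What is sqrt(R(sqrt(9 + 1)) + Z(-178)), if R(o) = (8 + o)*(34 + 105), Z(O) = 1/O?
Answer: sqrt(35232430 + 4404076*sqrt(10))/178 ≈ 39.390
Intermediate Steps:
R(o) = 1112 + 139*o (R(o) = (8 + o)*139 = 1112 + 139*o)
sqrt(R(sqrt(9 + 1)) + Z(-178)) = sqrt((1112 + 139*sqrt(9 + 1)) + 1/(-178)) = sqrt((1112 + 139*sqrt(10)) - 1/178) = sqrt(197935/178 + 139*sqrt(10))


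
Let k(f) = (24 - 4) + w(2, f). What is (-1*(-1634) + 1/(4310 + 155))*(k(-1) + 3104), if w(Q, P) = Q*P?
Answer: 22777521942/4465 ≈ 5.1014e+6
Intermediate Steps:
w(Q, P) = P*Q
k(f) = 20 + 2*f (k(f) = (24 - 4) + f*2 = 20 + 2*f)
(-1*(-1634) + 1/(4310 + 155))*(k(-1) + 3104) = (-1*(-1634) + 1/(4310 + 155))*((20 + 2*(-1)) + 3104) = (1634 + 1/4465)*((20 - 2) + 3104) = (1634 + 1/4465)*(18 + 3104) = (7295811/4465)*3122 = 22777521942/4465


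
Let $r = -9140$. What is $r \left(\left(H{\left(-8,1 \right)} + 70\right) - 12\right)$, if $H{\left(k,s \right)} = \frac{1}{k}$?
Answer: $- \frac{1057955}{2} \approx -5.2898 \cdot 10^{5}$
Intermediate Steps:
$r \left(\left(H{\left(-8,1 \right)} + 70\right) - 12\right) = - 9140 \left(\left(\frac{1}{-8} + 70\right) - 12\right) = - 9140 \left(\left(- \frac{1}{8} + 70\right) - 12\right) = - 9140 \left(\frac{559}{8} - 12\right) = \left(-9140\right) \frac{463}{8} = - \frac{1057955}{2}$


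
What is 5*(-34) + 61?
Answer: -109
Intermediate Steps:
5*(-34) + 61 = -170 + 61 = -109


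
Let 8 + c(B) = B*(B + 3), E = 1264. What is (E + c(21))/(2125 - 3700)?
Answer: -352/315 ≈ -1.1175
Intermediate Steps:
c(B) = -8 + B*(3 + B) (c(B) = -8 + B*(B + 3) = -8 + B*(3 + B))
(E + c(21))/(2125 - 3700) = (1264 + (-8 + 21² + 3*21))/(2125 - 3700) = (1264 + (-8 + 441 + 63))/(-1575) = (1264 + 496)*(-1/1575) = 1760*(-1/1575) = -352/315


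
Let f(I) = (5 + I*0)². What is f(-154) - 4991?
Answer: -4966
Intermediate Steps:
f(I) = 25 (f(I) = (5 + 0)² = 5² = 25)
f(-154) - 4991 = 25 - 4991 = -4966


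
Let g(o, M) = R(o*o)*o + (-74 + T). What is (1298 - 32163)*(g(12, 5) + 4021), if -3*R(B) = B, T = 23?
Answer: -104755810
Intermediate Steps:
R(B) = -B/3
g(o, M) = -51 - o**3/3 (g(o, M) = (-o*o/3)*o + (-74 + 23) = (-o**2/3)*o - 51 = -o**3/3 - 51 = -51 - o**3/3)
(1298 - 32163)*(g(12, 5) + 4021) = (1298 - 32163)*((-51 - 1/3*12**3) + 4021) = -30865*((-51 - 1/3*1728) + 4021) = -30865*((-51 - 576) + 4021) = -30865*(-627 + 4021) = -30865*3394 = -104755810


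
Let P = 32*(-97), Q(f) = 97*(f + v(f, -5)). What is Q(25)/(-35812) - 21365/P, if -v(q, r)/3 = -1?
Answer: 27024747/3970016 ≈ 6.8072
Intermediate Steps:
v(q, r) = 3 (v(q, r) = -3*(-1) = 3)
Q(f) = 291 + 97*f (Q(f) = 97*(f + 3) = 97*(3 + f) = 291 + 97*f)
P = -3104
Q(25)/(-35812) - 21365/P = (291 + 97*25)/(-35812) - 21365/(-3104) = (291 + 2425)*(-1/35812) - 21365*(-1/3104) = 2716*(-1/35812) + 21365/3104 = -97/1279 + 21365/3104 = 27024747/3970016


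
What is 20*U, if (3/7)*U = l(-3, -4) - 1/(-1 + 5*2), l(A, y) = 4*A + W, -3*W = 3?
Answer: -16520/27 ≈ -611.85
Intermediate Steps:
W = -1 (W = -1/3*3 = -1)
l(A, y) = -1 + 4*A (l(A, y) = 4*A - 1 = -1 + 4*A)
U = -826/27 (U = 7*((-1 + 4*(-3)) - 1/(-1 + 5*2))/3 = 7*((-1 - 12) - 1/(-1 + 10))/3 = 7*(-13 - 1/9)/3 = (7/3)*(-118/9) = -826/27 ≈ -30.593)
20*U = 20*(-826/27) = -16520/27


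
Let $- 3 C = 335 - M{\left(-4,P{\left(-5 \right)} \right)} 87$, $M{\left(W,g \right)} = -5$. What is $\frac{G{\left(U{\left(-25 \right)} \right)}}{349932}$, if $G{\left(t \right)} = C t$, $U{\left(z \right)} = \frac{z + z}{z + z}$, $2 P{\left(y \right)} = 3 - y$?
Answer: $- \frac{35}{47718} \approx -0.00073348$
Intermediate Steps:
$P{\left(y \right)} = \frac{3}{2} - \frac{y}{2}$ ($P{\left(y \right)} = \frac{3 - y}{2} = \frac{3}{2} - \frac{y}{2}$)
$U{\left(z \right)} = 1$ ($U{\left(z \right)} = \frac{2 z}{2 z} = 2 z \frac{1}{2 z} = 1$)
$C = - \frac{770}{3}$ ($C = - \frac{335 - \left(-5\right) 87}{3} = - \frac{335 - -435}{3} = - \frac{335 + 435}{3} = \left(- \frac{1}{3}\right) 770 = - \frac{770}{3} \approx -256.67$)
$G{\left(t \right)} = - \frac{770 t}{3}$
$\frac{G{\left(U{\left(-25 \right)} \right)}}{349932} = \frac{\left(- \frac{770}{3}\right) 1}{349932} = \left(- \frac{770}{3}\right) \frac{1}{349932} = - \frac{35}{47718}$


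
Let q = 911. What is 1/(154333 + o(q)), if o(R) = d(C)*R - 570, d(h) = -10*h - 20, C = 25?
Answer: -1/92207 ≈ -1.0845e-5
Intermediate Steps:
d(h) = -20 - 10*h
o(R) = -570 - 270*R (o(R) = (-20 - 10*25)*R - 570 = (-20 - 250)*R - 570 = -270*R - 570 = -570 - 270*R)
1/(154333 + o(q)) = 1/(154333 + (-570 - 270*911)) = 1/(154333 + (-570 - 245970)) = 1/(154333 - 246540) = 1/(-92207) = -1/92207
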